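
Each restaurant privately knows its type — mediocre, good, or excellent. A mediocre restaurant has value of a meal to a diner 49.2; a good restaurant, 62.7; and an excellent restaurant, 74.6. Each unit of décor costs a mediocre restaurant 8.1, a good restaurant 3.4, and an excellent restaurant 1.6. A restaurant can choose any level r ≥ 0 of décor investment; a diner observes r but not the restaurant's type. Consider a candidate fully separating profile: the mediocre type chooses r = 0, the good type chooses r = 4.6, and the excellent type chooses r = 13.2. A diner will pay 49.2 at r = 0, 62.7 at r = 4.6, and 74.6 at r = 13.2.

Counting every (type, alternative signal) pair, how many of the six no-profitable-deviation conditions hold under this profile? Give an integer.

4

Mediocre (own payoff 49.2): to r=4.6 gives 62.7 − 8.1×4.6 = 25.44 → no gain ✓; to r=13.2 gives 74.6 − 8.1×13.2 = -32.32 → no gain ✓.
Excellent (own payoff 74.6 − 1.6×13.2 = 53.48): to r=0 gives 49.2 → no gain ✓; to r=4.6 gives 62.7 − 1.6×4.6 = 55.34 → profitable ✗.
Good (own payoff 62.7 − 3.4×4.6 = 47.06): to r=0 gives 49.2 → profitable ✗; to r=13.2 gives 74.6 − 3.4×13.2 = 29.72 → no gain ✓.
4 of the 6 constraints hold; not an equilibrium.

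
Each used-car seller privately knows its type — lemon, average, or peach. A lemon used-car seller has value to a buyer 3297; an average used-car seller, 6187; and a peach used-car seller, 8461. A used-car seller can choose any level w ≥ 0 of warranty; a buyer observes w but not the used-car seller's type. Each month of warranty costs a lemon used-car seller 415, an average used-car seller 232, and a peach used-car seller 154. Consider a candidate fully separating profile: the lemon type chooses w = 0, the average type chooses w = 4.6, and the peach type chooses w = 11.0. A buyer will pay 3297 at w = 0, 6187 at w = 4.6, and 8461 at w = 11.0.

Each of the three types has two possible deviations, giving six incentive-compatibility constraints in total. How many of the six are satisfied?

3

Lemon (own payoff 3297): to w=4.6 gives 6187 − 415×4.6 = 4278 → profitable ✗; to w=11.0 gives 8461 − 415×11.0 = 3896 → profitable ✗.
Average (own payoff 6187 − 232×4.6 = 5119.8): to w=0 gives 3297 → no gain ✓; to w=11.0 gives 8461 − 232×11.0 = 5909 → profitable ✗.
Peach (own payoff 8461 − 154×11.0 = 6767): to w=0 gives 3297 → no gain ✓; to w=4.6 gives 6187 − 154×4.6 = 5478.6 → no gain ✓.
3 of the 6 constraints hold; not an equilibrium.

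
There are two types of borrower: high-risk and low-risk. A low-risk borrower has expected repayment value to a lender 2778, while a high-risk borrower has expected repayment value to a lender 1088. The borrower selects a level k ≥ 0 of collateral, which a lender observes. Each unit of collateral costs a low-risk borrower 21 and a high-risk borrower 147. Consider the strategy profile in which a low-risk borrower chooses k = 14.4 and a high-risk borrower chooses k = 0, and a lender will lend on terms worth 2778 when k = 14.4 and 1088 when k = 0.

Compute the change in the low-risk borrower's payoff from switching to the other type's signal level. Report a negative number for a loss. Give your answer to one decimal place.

-1387.6

Playing k = 14.4 the low-risk borrower receives 2778 − 21 × 14.4 = 2475.6.
Deviating to k = 0 yields 1088 instead.
Gain from deviating: 1088 − 2475.6 = -1387.6.
The gain is negative, so the low-risk type's incentive-compatibility constraint is satisfied.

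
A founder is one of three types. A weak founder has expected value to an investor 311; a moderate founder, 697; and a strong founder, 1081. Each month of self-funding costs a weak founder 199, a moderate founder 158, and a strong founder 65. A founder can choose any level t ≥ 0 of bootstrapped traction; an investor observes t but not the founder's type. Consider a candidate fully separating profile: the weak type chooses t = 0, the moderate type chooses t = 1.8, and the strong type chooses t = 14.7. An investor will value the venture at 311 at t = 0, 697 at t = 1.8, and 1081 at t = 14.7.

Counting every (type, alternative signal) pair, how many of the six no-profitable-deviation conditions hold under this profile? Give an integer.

Weak (own payoff 311): to t=1.8 gives 697 − 199×1.8 = 338.8 → profitable ✗; to t=14.7 gives 1081 − 199×14.7 = -1844.3 → no gain ✓.
Moderate (own payoff 697 − 158×1.8 = 412.6): to t=0 gives 311 → no gain ✓; to t=14.7 gives 1081 − 158×14.7 = -1241.6 → no gain ✓.
Strong (own payoff 1081 − 65×14.7 = 125.5): to t=0 gives 311 → profitable ✗; to t=1.8 gives 697 − 65×1.8 = 580 → profitable ✗.
3 of the 6 constraints hold; not an equilibrium.

3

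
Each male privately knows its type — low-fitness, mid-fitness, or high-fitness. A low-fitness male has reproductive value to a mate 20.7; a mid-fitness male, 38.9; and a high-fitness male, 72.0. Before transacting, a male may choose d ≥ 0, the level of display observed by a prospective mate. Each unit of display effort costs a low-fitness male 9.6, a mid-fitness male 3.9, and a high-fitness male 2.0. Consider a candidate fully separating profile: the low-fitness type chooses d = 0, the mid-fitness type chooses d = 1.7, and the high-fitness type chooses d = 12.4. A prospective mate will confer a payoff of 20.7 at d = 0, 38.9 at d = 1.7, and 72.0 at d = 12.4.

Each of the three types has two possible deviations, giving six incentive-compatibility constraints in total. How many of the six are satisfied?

5

High-fitness (own payoff 72.0 − 2.0×12.4 = 47.2): to d=0 gives 20.7 → no gain ✓; to d=1.7 gives 38.9 − 2.0×1.7 = 35.5 → no gain ✓.
Mid-fitness (own payoff 38.9 − 3.9×1.7 = 32.27): to d=0 gives 20.7 → no gain ✓; to d=12.4 gives 72.0 − 3.9×12.4 = 23.64 → no gain ✓.
Low-fitness (own payoff 20.7): to d=1.7 gives 38.9 − 9.6×1.7 = 22.58 → profitable ✗; to d=12.4 gives 72.0 − 9.6×12.4 = -47.04 → no gain ✓.
5 of the 6 constraints hold; not an equilibrium.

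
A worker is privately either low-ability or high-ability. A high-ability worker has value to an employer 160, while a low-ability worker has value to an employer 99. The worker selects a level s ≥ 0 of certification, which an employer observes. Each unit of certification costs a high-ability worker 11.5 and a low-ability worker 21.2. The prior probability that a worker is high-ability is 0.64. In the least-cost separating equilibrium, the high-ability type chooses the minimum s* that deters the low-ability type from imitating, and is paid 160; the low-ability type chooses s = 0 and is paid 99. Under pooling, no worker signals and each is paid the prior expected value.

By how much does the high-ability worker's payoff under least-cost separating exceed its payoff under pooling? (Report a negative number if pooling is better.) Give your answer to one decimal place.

Least-cost separating signal: s* solves 99 = 160 − 21.2·s*, so s* = (160 − 99)/21.2 ≈ 2.8774.
High-ability type's separating payoff: 160 − 11.5 × s* = 160 − 11.5 × (160 − 99)/21.2 = 160 − 701.5/21.2 ≈ 126.910.
Pooling payoff: 0.64 × 160 + 0.36 × 99 = 138.04.
Difference: 126.910 − 138.04 = -11.13, i.e. -11.1 to one decimal place.
The high-ability type would prefer the pooling outcome.

-11.1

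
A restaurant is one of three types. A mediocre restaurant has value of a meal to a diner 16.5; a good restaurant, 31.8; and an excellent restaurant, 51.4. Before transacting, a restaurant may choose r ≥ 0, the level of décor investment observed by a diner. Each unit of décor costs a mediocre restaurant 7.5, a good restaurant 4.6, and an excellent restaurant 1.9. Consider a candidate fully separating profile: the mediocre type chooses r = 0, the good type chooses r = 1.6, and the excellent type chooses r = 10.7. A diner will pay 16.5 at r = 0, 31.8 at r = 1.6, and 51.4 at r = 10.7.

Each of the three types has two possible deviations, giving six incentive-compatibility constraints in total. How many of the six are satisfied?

Good (own payoff 31.8 − 4.6×1.6 = 24.44): to r=0 gives 16.5 → no gain ✓; to r=10.7 gives 51.4 − 4.6×10.7 = 2.18 → no gain ✓.
Mediocre (own payoff 16.5): to r=1.6 gives 31.8 − 7.5×1.6 = 19.8 → profitable ✗; to r=10.7 gives 51.4 − 7.5×10.7 = -28.85 → no gain ✓.
Excellent (own payoff 51.4 − 1.9×10.7 = 31.07): to r=0 gives 16.5 → no gain ✓; to r=1.6 gives 31.8 − 1.9×1.6 = 28.76 → no gain ✓.
5 of the 6 constraints hold; not an equilibrium.

5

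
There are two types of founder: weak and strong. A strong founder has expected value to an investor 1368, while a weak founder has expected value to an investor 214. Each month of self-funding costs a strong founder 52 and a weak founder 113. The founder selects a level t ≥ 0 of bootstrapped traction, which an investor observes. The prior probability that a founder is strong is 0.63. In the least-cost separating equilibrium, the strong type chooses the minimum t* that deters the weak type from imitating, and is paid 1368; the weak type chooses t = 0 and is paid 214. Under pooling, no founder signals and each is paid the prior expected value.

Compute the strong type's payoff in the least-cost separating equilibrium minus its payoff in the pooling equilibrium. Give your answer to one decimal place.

Least-cost separating signal: t* solves 214 = 1368 − 113·t*, so t* = (1368 − 214)/113 ≈ 10.2124.
Strong type's separating payoff: 1368 − 52 × t* = 1368 − 52 × (1368 − 214)/113 = 1368 − 60008/113 ≈ 836.956.
Pooling payoff: 0.63 × 1368 + 0.37 × 214 = 941.02.
Difference: 836.956 − 941.02 = -104.064, i.e. -104.1 to one decimal place.
The strong type would prefer the pooling outcome.

-104.1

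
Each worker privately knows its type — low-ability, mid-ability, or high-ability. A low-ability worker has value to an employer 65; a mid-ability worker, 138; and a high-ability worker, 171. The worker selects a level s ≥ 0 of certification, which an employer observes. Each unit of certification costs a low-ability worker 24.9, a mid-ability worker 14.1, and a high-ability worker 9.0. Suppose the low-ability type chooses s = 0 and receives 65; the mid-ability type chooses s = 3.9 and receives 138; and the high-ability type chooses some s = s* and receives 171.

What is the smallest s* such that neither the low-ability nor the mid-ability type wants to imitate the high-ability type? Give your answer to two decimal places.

6.24

Mid-ability type (on-path payoff 138 − 14.1×3.9 = 83.01) won't mimic when 83.01 ≥ 171 − 14.1·s*, i.e. s* ≥ 6.24.
Low-ability type (on-path payoff 65) won't mimic when 65 ≥ 171 − 24.9·s*, i.e. s* ≥ 4.26.
Both must hold, so s* = max(4.26, 6.24) = 6.24. The mid-ability type's constraint binds.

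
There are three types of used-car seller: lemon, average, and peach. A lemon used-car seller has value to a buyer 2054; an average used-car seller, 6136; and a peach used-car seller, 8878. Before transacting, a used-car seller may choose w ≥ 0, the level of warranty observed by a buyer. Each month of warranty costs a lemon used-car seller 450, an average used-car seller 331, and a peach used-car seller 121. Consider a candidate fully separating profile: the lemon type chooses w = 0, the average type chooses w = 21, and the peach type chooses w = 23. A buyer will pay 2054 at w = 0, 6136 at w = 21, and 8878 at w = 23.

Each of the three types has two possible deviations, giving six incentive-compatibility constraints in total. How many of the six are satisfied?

Lemon (own payoff 2054): to w=21 gives 6136 − 450×21 = -3314 → no gain ✓; to w=23 gives 8878 − 450×23 = -1472 → no gain ✓.
Average (own payoff 6136 − 331×21 = -815): to w=0 gives 2054 → profitable ✗; to w=23 gives 8878 − 331×23 = 1265 → profitable ✗.
Peach (own payoff 8878 − 121×23 = 6095): to w=0 gives 2054 → no gain ✓; to w=21 gives 6136 − 121×21 = 3595 → no gain ✓.
4 of the 6 constraints hold; not an equilibrium.

4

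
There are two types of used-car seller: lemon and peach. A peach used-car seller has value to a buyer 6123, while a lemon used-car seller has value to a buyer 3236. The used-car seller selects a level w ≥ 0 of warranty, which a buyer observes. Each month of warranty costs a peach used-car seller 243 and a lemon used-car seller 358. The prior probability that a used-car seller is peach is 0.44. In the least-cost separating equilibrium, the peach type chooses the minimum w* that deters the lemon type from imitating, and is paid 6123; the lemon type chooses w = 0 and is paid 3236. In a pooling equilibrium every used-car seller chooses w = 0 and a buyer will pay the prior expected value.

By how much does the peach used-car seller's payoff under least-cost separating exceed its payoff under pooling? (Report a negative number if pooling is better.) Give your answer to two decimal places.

Least-cost separating signal: w* solves 3236 = 6123 − 358·w*, so w* = (6123 − 3236)/358 ≈ 8.0642.
Peach type's separating payoff: 6123 − 243 × w* = 6123 − 243 × (6123 − 3236)/358 = 6123 − 701541/358 ≈ 4163.3883.
Pooling payoff: 0.44 × 6123 + 0.56 × 3236 = 4506.28.
Difference: 4163.3883 − 4506.28 = -342.8917, i.e. -342.89 to two decimal places.
The peach type would prefer the pooling outcome.

-342.89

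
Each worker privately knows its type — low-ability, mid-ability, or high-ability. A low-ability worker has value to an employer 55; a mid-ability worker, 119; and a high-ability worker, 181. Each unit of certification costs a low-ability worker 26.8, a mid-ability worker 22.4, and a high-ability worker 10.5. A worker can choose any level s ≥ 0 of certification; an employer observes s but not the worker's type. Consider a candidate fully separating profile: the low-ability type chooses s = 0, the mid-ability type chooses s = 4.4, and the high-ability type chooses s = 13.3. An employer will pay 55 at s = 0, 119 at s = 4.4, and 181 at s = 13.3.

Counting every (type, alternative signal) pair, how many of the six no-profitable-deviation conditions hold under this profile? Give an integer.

Mid-ability (own payoff 119 − 22.4×4.4 = 20.44): to s=0 gives 55 → profitable ✗; to s=13.3 gives 181 − 22.4×13.3 = -116.92 → no gain ✓.
Low-ability (own payoff 55): to s=4.4 gives 119 − 26.8×4.4 = 1.08 → no gain ✓; to s=13.3 gives 181 − 26.8×13.3 = -175.44 → no gain ✓.
High-ability (own payoff 181 − 10.5×13.3 = 41.35): to s=0 gives 55 → profitable ✗; to s=4.4 gives 119 − 10.5×4.4 = 72.8 → profitable ✗.
3 of the 6 constraints hold; not an equilibrium.

3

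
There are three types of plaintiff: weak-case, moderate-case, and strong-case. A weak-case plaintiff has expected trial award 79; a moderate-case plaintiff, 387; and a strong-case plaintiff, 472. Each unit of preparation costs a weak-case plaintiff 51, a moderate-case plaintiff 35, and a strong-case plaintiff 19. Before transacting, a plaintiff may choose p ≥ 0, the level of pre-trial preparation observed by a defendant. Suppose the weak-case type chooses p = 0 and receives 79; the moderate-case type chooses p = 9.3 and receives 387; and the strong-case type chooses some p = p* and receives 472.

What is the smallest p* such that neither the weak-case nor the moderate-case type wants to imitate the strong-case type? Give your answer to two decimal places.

11.73

Moderate-case type (on-path payoff 387 − 35×9.3 = 61.5) won't mimic when 61.5 ≥ 472 − 35·p*, i.e. p* ≥ 11.73.
Weak-case type (on-path payoff 79) won't mimic when 79 ≥ 472 − 51·p*, i.e. p* ≥ 7.71.
Both must hold, so p* = max(7.71, 11.73) = 11.73. The moderate-case type's constraint binds.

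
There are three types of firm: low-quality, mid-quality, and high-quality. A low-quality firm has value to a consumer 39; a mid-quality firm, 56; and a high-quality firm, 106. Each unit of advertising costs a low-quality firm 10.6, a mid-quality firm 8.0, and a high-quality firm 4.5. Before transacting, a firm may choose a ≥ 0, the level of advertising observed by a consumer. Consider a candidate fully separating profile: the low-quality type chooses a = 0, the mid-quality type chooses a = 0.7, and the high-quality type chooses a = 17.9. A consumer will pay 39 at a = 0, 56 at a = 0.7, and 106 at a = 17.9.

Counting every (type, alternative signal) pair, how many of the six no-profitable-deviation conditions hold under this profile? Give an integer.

3

Mid-quality (own payoff 56 − 8.0×0.7 = 50.4): to a=0 gives 39 → no gain ✓; to a=17.9 gives 106 − 8.0×17.9 = -37.2 → no gain ✓.
Low-quality (own payoff 39): to a=0.7 gives 56 − 10.6×0.7 = 48.58 → profitable ✗; to a=17.9 gives 106 − 10.6×17.9 = -83.74 → no gain ✓.
High-quality (own payoff 106 − 4.5×17.9 = 25.45): to a=0 gives 39 → profitable ✗; to a=0.7 gives 56 − 4.5×0.7 = 52.85 → profitable ✗.
3 of the 6 constraints hold; not an equilibrium.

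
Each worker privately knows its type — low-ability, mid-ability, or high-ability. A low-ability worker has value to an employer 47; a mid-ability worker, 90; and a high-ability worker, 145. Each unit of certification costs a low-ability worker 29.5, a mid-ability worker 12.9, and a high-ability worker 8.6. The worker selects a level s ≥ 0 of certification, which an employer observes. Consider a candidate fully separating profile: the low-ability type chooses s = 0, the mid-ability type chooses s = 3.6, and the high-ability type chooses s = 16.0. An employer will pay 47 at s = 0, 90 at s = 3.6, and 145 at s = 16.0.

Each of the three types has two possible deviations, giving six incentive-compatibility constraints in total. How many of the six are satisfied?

Mid-ability (own payoff 90 − 12.9×3.6 = 43.56): to s=0 gives 47 → profitable ✗; to s=16.0 gives 145 − 12.9×16.0 = -61.4 → no gain ✓.
Low-ability (own payoff 47): to s=3.6 gives 90 − 29.5×3.6 = -16.2 → no gain ✓; to s=16.0 gives 145 − 29.5×16.0 = -327 → no gain ✓.
High-ability (own payoff 145 − 8.6×16.0 = 7.4): to s=0 gives 47 → profitable ✗; to s=3.6 gives 90 − 8.6×3.6 = 59.04 → profitable ✗.
3 of the 6 constraints hold; not an equilibrium.

3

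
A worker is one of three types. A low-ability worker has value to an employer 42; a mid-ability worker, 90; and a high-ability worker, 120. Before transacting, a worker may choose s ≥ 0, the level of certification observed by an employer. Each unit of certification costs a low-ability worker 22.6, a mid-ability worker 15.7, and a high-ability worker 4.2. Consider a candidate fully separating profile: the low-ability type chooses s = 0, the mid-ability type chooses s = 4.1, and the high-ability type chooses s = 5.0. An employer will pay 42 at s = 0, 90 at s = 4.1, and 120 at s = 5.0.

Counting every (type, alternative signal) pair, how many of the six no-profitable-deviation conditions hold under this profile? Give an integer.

4

Low-ability (own payoff 42): to s=4.1 gives 90 − 22.6×4.1 = -2.66 → no gain ✓; to s=5.0 gives 120 − 22.6×5.0 = 7 → no gain ✓.
High-ability (own payoff 120 − 4.2×5.0 = 99): to s=0 gives 42 → no gain ✓; to s=4.1 gives 90 − 4.2×4.1 = 72.78 → no gain ✓.
Mid-ability (own payoff 90 − 15.7×4.1 = 25.63): to s=0 gives 42 → profitable ✗; to s=5.0 gives 120 − 15.7×5.0 = 41.5 → profitable ✗.
4 of the 6 constraints hold; not an equilibrium.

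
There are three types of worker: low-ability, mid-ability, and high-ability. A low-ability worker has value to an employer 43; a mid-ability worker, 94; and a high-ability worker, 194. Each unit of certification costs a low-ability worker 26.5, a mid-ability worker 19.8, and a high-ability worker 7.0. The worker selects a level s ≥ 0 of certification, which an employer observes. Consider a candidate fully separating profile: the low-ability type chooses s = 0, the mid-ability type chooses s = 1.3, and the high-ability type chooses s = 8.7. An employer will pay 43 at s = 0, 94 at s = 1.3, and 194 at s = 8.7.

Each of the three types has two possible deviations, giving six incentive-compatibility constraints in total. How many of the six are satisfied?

5

High-ability (own payoff 194 − 7.0×8.7 = 133.1): to s=0 gives 43 → no gain ✓; to s=1.3 gives 94 − 7.0×1.3 = 84.9 → no gain ✓.
Mid-ability (own payoff 94 − 19.8×1.3 = 68.26): to s=0 gives 43 → no gain ✓; to s=8.7 gives 194 − 19.8×8.7 = 21.74 → no gain ✓.
Low-ability (own payoff 43): to s=1.3 gives 94 − 26.5×1.3 = 59.55 → profitable ✗; to s=8.7 gives 194 − 26.5×8.7 = -36.55 → no gain ✓.
5 of the 6 constraints hold; not an equilibrium.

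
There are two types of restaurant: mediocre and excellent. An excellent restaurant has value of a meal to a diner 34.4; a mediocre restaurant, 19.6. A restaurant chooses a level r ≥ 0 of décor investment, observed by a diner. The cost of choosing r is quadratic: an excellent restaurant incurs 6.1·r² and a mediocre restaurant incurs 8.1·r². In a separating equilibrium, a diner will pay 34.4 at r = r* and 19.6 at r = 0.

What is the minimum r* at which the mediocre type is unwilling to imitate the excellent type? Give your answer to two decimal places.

1.35

The mediocre type at r = 0 receives 19.6; imitating at r* yields 34.4 − 8.1·r*².
Indifference: 19.6 = 34.4 − 8.1·r*², so r*² = (34.4 − 19.6) / 8.1 ≈ 1.8272.
r* = √1.8272 ≈ 1.35.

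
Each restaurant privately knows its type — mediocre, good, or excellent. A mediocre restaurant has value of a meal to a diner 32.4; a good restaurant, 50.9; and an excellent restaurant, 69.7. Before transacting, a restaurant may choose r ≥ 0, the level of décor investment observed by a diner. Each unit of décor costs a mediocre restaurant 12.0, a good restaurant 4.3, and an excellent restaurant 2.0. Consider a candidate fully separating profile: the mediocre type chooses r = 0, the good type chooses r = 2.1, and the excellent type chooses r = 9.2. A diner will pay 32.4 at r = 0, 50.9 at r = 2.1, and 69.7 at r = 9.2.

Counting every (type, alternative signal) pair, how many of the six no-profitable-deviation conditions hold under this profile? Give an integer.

Mediocre (own payoff 32.4): to r=2.1 gives 50.9 − 12.0×2.1 = 25.7 → no gain ✓; to r=9.2 gives 69.7 − 12.0×9.2 = -40.7 → no gain ✓.
Good (own payoff 50.9 − 4.3×2.1 = 41.87): to r=0 gives 32.4 → no gain ✓; to r=9.2 gives 69.7 − 4.3×9.2 = 30.14 → no gain ✓.
Excellent (own payoff 69.7 − 2.0×9.2 = 51.3): to r=0 gives 32.4 → no gain ✓; to r=2.1 gives 50.9 − 2.0×2.1 = 46.7 → no gain ✓.
6 of the 6 constraints hold; this profile is a separating equilibrium.

6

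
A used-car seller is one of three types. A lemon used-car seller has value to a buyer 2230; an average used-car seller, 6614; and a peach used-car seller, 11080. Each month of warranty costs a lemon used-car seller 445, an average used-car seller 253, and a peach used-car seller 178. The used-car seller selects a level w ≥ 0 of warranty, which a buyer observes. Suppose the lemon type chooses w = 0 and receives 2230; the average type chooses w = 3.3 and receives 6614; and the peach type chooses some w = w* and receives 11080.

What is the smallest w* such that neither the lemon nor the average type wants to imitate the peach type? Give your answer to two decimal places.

20.95

Average type (on-path payoff 6614 − 253×3.3 = 5779.1) won't mimic when 5779.1 ≥ 11080 − 253·w*, i.e. w* ≥ 20.95.
Lemon type (on-path payoff 2230) won't mimic when 2230 ≥ 11080 − 445·w*, i.e. w* ≥ 19.89.
Both must hold, so w* = max(19.89, 20.95) = 20.95. The average type's constraint binds.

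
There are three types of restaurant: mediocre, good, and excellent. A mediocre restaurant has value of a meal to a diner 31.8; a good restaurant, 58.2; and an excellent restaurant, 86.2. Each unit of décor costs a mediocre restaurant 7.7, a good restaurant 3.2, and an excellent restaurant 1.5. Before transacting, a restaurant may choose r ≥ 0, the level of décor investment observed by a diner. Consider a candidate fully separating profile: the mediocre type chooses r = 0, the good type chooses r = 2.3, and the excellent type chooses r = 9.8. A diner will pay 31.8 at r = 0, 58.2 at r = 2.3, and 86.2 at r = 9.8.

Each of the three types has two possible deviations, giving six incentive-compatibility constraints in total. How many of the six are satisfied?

Mediocre (own payoff 31.8): to r=2.3 gives 58.2 − 7.7×2.3 = 40.49 → profitable ✗; to r=9.8 gives 86.2 − 7.7×9.8 = 10.74 → no gain ✓.
Good (own payoff 58.2 − 3.2×2.3 = 50.84): to r=0 gives 31.8 → no gain ✓; to r=9.8 gives 86.2 − 3.2×9.8 = 54.84 → profitable ✗.
Excellent (own payoff 86.2 − 1.5×9.8 = 71.5): to r=0 gives 31.8 → no gain ✓; to r=2.3 gives 58.2 − 1.5×2.3 = 54.75 → no gain ✓.
4 of the 6 constraints hold; not an equilibrium.

4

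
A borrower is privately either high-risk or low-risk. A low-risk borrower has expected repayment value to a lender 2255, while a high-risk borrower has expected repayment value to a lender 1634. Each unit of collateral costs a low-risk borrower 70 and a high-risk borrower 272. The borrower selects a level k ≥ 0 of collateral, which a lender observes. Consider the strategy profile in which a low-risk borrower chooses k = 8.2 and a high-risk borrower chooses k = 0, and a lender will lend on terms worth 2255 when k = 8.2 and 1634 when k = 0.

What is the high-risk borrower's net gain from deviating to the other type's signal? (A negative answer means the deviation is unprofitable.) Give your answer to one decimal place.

Playing k = 0 the high-risk borrower receives 1634.
Deviating to k = 8.2 brings payment 2255 at cost 272 × 8.2 = 2230.4, netting 24.6.
Gain from deviating: 24.6 − 1634 = -1609.4.
The gain is negative, so the high-risk type's incentive-compatibility constraint is satisfied.

-1609.4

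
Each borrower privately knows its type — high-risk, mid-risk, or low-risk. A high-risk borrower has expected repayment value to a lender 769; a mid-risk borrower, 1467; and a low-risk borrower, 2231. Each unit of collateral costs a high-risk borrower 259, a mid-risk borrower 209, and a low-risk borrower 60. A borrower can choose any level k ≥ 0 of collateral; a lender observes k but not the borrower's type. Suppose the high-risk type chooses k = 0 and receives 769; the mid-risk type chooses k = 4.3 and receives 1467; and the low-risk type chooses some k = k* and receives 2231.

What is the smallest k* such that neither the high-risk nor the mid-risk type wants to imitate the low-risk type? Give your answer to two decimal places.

High-risk type (on-path payoff 769) won't mimic when 769 ≥ 2231 − 259·k*, i.e. k* ≥ 5.64.
Mid-risk type (on-path payoff 1467 − 209×4.3 = 568.3) won't mimic when 568.3 ≥ 2231 − 209·k*, i.e. k* ≥ 7.96.
Both must hold, so k* = max(5.64, 7.96) = 7.96. The mid-risk type's constraint binds.

7.96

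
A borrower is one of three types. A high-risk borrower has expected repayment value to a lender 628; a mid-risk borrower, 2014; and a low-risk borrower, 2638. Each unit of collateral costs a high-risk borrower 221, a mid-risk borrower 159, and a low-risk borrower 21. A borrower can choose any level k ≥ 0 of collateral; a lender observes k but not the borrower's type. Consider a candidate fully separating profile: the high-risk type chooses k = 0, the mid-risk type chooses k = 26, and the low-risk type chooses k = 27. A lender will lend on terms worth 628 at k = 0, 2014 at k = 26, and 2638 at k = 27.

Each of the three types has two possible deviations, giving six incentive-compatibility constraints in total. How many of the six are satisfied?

4

Low-risk (own payoff 2638 − 21×27 = 2071): to k=0 gives 628 → no gain ✓; to k=26 gives 2014 − 21×26 = 1468 → no gain ✓.
High-risk (own payoff 628): to k=26 gives 2014 − 221×26 = -3732 → no gain ✓; to k=27 gives 2638 − 221×27 = -3329 → no gain ✓.
Mid-risk (own payoff 2014 − 159×26 = -2120): to k=0 gives 628 → profitable ✗; to k=27 gives 2638 − 159×27 = -1655 → profitable ✗.
4 of the 6 constraints hold; not an equilibrium.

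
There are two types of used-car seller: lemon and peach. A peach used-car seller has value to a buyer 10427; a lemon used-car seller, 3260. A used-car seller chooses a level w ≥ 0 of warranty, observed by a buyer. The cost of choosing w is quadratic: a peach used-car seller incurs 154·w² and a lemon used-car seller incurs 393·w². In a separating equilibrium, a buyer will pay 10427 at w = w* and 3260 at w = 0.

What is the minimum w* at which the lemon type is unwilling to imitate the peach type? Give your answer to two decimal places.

4.27

The lemon type at w = 0 receives 3260; imitating at w* yields 10427 − 393·w*².
Indifference: 3260 = 10427 − 393·w*², so w*² = (10427 − 3260) / 393 ≈ 18.2366.
w* = √18.2366 ≈ 4.27.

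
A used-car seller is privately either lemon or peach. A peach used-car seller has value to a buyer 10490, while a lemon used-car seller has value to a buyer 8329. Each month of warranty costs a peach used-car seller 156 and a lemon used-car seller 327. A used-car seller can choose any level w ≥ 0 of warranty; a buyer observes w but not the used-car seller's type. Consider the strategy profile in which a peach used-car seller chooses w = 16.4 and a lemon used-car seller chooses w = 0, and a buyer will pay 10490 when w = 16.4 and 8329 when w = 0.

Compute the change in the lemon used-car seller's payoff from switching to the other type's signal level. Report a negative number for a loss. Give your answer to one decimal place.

-3201.8

Playing w = 0 the lemon used-car seller receives 8329.
Deviating to w = 16.4 brings payment 10490 at cost 327 × 16.4 = 5362.8, netting 5127.2.
Gain from deviating: 5127.2 − 8329 = -3201.8.
The gain is negative, so the lemon type's incentive-compatibility constraint is satisfied.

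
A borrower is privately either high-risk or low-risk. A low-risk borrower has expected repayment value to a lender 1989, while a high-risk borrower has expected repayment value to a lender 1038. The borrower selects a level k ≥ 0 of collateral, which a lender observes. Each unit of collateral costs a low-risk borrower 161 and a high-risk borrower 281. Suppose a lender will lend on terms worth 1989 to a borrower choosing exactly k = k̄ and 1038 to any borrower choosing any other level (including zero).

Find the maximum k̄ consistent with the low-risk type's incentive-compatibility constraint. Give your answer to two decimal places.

Choosing k̄ yields the low-risk type 1989 − 161·k̄; choosing zero yields 1038.
The low-risk type is indifferent at 1989 − 161·k̄ = 1038, i.e. k̄ = (1989 − 1038) / 161 ≈ 5.91.
For any k̄ above 5.91 the low-risk type would rather pool at zero, so separation collapses.

5.91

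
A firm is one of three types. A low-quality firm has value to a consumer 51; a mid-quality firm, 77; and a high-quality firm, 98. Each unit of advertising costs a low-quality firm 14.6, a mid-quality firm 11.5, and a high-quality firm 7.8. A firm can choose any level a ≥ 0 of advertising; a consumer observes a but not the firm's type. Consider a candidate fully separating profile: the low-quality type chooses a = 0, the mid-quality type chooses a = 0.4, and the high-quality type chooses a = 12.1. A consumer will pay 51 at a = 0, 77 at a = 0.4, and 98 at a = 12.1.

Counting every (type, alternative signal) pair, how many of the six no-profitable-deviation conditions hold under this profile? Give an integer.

Low-quality (own payoff 51): to a=0.4 gives 77 − 14.6×0.4 = 71.16 → profitable ✗; to a=12.1 gives 98 − 14.6×12.1 = -78.66 → no gain ✓.
High-quality (own payoff 98 − 7.8×12.1 = 3.62): to a=0 gives 51 → profitable ✗; to a=0.4 gives 77 − 7.8×0.4 = 73.88 → profitable ✗.
Mid-quality (own payoff 77 − 11.5×0.4 = 72.4): to a=0 gives 51 → no gain ✓; to a=12.1 gives 98 − 11.5×12.1 = -41.15 → no gain ✓.
3 of the 6 constraints hold; not an equilibrium.

3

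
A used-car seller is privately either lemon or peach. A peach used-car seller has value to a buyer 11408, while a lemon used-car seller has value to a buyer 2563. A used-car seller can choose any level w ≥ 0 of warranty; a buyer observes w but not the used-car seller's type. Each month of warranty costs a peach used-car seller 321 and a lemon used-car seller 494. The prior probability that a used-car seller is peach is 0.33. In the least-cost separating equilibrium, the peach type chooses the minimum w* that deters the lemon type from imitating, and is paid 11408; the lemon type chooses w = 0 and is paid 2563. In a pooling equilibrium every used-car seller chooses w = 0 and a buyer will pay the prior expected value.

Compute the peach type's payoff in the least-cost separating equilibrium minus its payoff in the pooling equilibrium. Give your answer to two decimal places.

178.69

Least-cost separating signal: w* solves 2563 = 11408 − 494·w*, so w* = (11408 − 2563)/494 ≈ 17.9049.
Peach type's separating payoff: 11408 − 321 × w* = 11408 − 321 × (11408 − 2563)/494 = 11408 − 2839245/494 ≈ 5660.5405.
Pooling payoff: 0.33 × 11408 + 0.67 × 2563 = 5481.85.
Difference: 5660.5405 − 5481.85 = 178.6905, i.e. 178.69 to two decimal places.
The peach type prefers to separate.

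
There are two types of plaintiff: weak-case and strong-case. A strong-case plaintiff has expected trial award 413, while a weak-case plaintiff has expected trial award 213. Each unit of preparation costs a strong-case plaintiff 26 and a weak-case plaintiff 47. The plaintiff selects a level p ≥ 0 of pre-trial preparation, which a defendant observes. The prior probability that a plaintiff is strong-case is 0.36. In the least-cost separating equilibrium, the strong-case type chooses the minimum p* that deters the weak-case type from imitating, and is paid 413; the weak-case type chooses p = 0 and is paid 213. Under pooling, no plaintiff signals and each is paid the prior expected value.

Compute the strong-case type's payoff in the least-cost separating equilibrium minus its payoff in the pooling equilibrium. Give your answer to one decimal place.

17.4

Least-cost separating signal: p* solves 213 = 413 − 47·p*, so p* = (413 − 213)/47 ≈ 4.2553.
Strong-case type's separating payoff: 413 − 26 × p* = 413 − 26 × (413 − 213)/47 = 413 − 5200/47 ≈ 302.362.
Pooling payoff: 0.36 × 413 + 0.64 × 213 = 285.
Difference: 302.362 − 285 = 17.362, i.e. 17.4 to one decimal place.
The strong-case type prefers to separate.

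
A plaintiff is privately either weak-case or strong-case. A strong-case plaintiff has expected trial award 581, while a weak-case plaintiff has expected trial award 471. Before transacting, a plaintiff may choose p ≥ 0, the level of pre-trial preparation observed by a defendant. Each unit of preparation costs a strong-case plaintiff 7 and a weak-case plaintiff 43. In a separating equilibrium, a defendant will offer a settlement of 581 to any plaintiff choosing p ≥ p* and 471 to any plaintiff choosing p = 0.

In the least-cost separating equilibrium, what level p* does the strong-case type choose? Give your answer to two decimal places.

A weak-case plaintiff choosing p = 0 receives 471.
Imitating at p* instead would pay 581 at cost 43·p*, netting 581 − 43·p*.
Indifference: 471 = 581 − 43·p*, so p* = (581 − 471) / 43 ≈ 2.56.
At p* the weak-case type's incentive constraint just binds; the strong-case type strictly prefers p* since its per-unit cost is lower.

2.56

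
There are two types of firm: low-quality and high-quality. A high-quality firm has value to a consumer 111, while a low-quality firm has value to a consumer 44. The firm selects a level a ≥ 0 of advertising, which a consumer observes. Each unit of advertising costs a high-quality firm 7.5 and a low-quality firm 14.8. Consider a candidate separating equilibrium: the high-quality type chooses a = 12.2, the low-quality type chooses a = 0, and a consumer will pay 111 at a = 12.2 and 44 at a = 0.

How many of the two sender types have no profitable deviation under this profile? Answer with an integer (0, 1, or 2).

High-quality type: signal → 111 − 7.5 × 12.2 = 19.5; deviate to 0 → 44. IC fails (19.5 < 44).
Low-quality type: stay at 0 → 44; mimic → 111 − 14.8 × 12.2 = -69.56. IC holds (44 ≥ -69.56).
1 of 2 constraints hold, so this profile is not an equilibrium.

1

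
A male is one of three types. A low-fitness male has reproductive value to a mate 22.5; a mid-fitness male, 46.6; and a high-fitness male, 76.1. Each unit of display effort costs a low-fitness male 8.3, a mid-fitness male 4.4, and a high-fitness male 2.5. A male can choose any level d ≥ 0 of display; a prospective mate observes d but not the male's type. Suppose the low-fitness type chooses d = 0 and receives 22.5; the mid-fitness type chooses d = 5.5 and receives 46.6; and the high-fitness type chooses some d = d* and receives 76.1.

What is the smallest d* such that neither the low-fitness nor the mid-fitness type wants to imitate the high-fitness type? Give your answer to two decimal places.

12.20

Mid-fitness type (on-path payoff 46.6 − 4.4×5.5 = 22.4) won't mimic when 22.4 ≥ 76.1 − 4.4·d*, i.e. d* ≥ 12.20.
Low-fitness type (on-path payoff 22.5) won't mimic when 22.5 ≥ 76.1 − 8.3·d*, i.e. d* ≥ 6.46.
Both must hold, so d* = max(6.46, 12.20) = 12.20. The mid-fitness type's constraint binds.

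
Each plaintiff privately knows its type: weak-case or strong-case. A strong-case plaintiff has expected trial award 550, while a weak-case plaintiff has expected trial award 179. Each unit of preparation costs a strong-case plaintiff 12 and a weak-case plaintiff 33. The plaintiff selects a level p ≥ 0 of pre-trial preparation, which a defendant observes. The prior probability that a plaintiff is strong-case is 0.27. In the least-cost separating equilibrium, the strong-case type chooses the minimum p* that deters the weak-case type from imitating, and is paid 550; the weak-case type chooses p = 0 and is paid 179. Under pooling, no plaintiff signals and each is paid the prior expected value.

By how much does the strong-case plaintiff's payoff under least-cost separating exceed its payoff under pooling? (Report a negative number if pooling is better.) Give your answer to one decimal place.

Least-cost separating signal: p* solves 179 = 550 − 33·p*, so p* = (550 − 179)/33 ≈ 11.2424.
Strong-case type's separating payoff: 550 − 12 × p* = 550 − 12 × (550 − 179)/33 = 550 − 4452/33 ≈ 415.091.
Pooling payoff: 0.27 × 550 + 0.73 × 179 = 279.17.
Difference: 415.091 − 279.17 = 135.921, i.e. 135.9 to one decimal place.
The strong-case type prefers to separate.

135.9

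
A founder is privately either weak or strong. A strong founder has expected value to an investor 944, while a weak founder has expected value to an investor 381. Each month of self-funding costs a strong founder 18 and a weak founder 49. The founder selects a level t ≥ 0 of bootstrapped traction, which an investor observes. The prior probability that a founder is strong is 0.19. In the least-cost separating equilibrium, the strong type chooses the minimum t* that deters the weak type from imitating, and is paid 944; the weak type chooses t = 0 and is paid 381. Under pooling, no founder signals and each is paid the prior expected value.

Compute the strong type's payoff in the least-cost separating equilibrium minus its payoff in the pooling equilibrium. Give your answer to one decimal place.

249.2

Least-cost separating signal: t* solves 381 = 944 − 49·t*, so t* = (944 − 381)/49 ≈ 11.4898.
Strong type's separating payoff: 944 − 18 × t* = 944 − 18 × (944 − 381)/49 = 944 − 10134/49 ≈ 737.184.
Pooling payoff: 0.19 × 944 + 0.81 × 381 = 487.97.
Difference: 737.184 − 487.97 = 249.214, i.e. 249.2 to one decimal place.
The strong type prefers to separate.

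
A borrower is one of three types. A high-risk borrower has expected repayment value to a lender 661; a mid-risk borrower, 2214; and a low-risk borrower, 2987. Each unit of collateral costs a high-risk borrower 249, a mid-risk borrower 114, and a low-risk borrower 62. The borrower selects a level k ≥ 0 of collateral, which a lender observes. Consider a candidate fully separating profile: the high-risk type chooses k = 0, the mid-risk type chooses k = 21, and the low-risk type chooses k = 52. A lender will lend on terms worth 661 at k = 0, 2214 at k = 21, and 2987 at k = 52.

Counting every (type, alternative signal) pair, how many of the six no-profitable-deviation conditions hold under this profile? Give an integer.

3

Mid-risk (own payoff 2214 − 114×21 = -180): to k=0 gives 661 → profitable ✗; to k=52 gives 2987 − 114×52 = -2941 → no gain ✓.
High-risk (own payoff 661): to k=21 gives 2214 − 249×21 = -3015 → no gain ✓; to k=52 gives 2987 − 249×52 = -9961 → no gain ✓.
Low-risk (own payoff 2987 − 62×52 = -237): to k=0 gives 661 → profitable ✗; to k=21 gives 2214 − 62×21 = 912 → profitable ✗.
3 of the 6 constraints hold; not an equilibrium.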